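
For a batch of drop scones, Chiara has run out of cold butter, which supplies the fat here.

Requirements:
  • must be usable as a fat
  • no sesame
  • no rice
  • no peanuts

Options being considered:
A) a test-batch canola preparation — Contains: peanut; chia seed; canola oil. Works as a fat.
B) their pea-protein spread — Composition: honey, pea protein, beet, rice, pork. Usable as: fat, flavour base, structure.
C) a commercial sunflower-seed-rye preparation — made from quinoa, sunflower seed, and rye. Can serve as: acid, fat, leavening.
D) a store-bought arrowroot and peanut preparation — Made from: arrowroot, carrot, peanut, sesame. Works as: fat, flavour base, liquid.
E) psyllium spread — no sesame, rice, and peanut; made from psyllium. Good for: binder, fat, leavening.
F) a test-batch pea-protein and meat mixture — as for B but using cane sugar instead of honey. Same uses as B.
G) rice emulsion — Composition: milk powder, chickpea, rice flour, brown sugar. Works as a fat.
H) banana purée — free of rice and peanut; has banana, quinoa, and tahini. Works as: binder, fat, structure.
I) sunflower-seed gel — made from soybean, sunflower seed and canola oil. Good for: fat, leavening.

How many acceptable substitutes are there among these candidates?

A: has peanut, so not peanut-free — out
B: has rice, so not rice-free — reject
C: all constraints satisfied — valid
D: has peanut, so not peanut-free; has sesame, so not sesame-free — out
E: no rice, no sesame — valid
F: has rice, so not rice-free — out
G: has rice flour, so not rice-free — reject
H: has tahini, so not sesame-free — no
I: no peanut, no sesame — OK

3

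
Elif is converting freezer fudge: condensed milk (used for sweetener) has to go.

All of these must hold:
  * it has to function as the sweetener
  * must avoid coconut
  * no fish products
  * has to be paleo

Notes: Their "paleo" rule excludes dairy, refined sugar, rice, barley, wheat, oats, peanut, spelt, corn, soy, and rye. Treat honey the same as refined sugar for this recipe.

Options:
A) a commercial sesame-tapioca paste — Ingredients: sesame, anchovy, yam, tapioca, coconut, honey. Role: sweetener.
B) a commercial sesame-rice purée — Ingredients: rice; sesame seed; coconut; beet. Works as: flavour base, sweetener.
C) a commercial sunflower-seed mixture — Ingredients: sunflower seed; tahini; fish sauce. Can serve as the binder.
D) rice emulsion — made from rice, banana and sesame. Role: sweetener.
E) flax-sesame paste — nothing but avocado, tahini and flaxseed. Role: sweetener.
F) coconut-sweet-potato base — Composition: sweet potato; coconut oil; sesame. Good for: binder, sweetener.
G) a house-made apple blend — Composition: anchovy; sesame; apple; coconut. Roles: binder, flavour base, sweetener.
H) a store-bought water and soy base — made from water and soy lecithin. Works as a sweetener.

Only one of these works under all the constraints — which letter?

E

A: has honey, so not paleo; has coconut, so not coconut-free (and 1 more) — no
B: has rice, so not paleo; has coconut, so not coconut-free — out
C: not usable as a sweetener; has fish sauce, so not fish-free — reject
D: has rice, so not paleo — reject
E: every rule checks out — keep
F: has coconut oil, so not coconut-free — out
G: has coconut, so not coconut-free; has anchovy, so not fish-free — out
H: has soy lecithin, so not paleo — reject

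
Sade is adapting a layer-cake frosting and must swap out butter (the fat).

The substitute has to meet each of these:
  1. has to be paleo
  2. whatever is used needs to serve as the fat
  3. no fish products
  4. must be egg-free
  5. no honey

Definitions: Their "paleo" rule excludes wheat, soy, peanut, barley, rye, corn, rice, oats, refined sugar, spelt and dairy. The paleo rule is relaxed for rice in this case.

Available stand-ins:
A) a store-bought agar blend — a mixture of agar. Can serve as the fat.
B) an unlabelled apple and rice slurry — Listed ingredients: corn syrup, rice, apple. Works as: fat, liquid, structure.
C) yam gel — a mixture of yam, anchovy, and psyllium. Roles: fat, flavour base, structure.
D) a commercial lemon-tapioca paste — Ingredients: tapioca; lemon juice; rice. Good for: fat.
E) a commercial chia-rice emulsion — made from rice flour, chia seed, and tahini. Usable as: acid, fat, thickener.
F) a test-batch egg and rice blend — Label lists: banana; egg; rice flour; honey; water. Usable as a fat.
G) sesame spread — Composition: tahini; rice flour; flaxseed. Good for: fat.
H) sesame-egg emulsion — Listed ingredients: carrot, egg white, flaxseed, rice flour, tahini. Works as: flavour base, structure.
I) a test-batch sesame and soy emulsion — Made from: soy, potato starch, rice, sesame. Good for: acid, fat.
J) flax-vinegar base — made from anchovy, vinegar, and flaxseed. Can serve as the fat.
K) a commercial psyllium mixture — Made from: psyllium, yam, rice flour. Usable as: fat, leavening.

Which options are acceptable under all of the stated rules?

A: works as a fat, no honey, paleo — valid
B: has corn syrup, so not paleo — reject
C: has anchovy, so not fish-free — no
D: rice is permitted under the paleo carve-out; nothing else excluded — OK
E: rice is permitted under the paleo carve-out; nothing else excluded — OK
F: has honey, so not honey-free; has egg, so not egg-free — out
G: rice is permitted under the paleo carve-out; nothing else excluded — valid
H: not usable as a fat; has egg white, so not egg-free — out
I: has soy, so not paleo — out
J: has anchovy, so not fish-free — reject
K: rice is permitted under the paleo carve-out; nothing else excluded — keep

A, D, E, G, K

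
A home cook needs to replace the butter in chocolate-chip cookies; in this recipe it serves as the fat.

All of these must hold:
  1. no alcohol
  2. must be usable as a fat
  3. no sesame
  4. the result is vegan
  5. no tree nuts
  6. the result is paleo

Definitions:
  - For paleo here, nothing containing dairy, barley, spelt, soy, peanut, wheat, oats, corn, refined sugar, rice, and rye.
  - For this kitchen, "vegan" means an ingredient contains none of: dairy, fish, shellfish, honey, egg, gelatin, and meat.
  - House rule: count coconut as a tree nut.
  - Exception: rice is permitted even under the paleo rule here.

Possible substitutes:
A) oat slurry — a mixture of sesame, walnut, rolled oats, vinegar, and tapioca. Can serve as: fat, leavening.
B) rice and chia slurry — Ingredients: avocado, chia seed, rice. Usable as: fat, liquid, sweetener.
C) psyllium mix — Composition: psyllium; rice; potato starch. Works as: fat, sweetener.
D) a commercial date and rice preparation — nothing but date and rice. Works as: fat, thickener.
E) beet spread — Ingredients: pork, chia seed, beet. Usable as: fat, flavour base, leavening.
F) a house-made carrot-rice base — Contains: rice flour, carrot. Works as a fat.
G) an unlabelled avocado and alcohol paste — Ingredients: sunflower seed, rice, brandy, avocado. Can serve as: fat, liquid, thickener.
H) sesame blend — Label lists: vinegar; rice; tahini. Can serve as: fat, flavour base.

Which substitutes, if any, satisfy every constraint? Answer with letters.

B, C, D, F

A: has rolled oats, so not paleo; has sesame, so not sesame-free (and 1 more) — no
B: rice is permitted under the paleo carve-out; nothing else excluded — valid
C: rice is permitted under the paleo carve-out; nothing else excluded — OK
D: rice is permitted under the paleo carve-out; nothing else excluded — valid
E: has pork, so not vegan — no
F: rice is permitted under the paleo carve-out; nothing else excluded — OK
G: has brandy, so not alcohol-free — reject
H: has tahini, so not sesame-free — reject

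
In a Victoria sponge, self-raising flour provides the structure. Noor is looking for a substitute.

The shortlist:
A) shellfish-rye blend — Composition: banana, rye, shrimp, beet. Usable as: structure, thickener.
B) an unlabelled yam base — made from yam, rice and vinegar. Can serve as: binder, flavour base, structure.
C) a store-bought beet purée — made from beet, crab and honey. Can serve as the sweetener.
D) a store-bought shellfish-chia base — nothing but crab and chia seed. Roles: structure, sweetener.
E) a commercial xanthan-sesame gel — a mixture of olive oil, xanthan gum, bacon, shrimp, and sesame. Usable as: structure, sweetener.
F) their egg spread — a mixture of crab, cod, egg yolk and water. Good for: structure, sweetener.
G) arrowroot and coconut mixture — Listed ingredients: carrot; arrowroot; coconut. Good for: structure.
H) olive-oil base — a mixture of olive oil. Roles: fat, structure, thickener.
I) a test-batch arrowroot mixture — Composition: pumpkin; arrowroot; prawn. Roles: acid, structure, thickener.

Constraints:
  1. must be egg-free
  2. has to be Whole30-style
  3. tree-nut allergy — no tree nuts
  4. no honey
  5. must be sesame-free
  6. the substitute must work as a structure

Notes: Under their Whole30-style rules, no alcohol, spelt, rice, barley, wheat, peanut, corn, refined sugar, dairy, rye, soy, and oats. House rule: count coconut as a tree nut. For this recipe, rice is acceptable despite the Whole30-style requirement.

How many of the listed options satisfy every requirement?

A: has rye, so not Whole30-style — no
B: rice is permitted under the Whole30-style carve-out; nothing else excluded — keep
C: not usable as a structure; has honey, so not honey-free — no
D: nothing on the exclusion list — keep
E: has sesame, so not sesame-free — no
F: has egg yolk, so not egg-free — out
G: has coconut, so not tree-nut-free — no
H: only olive oil; none excluded — OK
I: only prawn, pumpkin, and arrowroot; none excluded — valid

4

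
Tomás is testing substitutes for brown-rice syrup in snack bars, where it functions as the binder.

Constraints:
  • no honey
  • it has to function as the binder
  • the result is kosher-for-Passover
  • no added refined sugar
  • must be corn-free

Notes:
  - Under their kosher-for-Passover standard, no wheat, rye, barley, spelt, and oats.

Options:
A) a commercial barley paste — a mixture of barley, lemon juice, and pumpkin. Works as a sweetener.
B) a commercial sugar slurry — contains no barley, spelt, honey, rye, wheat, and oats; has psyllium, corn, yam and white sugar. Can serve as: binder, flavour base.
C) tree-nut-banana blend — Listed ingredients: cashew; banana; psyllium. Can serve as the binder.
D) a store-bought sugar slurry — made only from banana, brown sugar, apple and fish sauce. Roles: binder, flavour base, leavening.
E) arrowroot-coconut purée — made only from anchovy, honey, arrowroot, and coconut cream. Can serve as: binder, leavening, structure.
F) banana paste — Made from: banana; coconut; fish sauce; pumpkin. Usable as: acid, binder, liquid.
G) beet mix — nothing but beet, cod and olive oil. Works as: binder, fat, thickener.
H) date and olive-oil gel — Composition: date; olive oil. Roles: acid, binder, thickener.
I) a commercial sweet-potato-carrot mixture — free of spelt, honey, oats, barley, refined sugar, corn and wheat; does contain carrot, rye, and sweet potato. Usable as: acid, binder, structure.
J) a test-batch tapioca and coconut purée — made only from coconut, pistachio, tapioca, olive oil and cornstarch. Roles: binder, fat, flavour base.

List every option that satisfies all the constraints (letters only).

C, F, G, H

A: not usable as a binder; has barley, so not kosher-for-Passover — out
B: has corn, so not corn-free; has white sugar, so not no-added-sugar — reject
C: works as a binder, kosher-for-Passover, no corn — keep
D: has brown sugar, so not no-added-sugar — out
E: has honey, so not honey-free — no
F: every rule checks out — keep
G: only cod, olive oil, and beet; none excluded — keep
H: only olive oil and date; none excluded — valid
I: has rye, so not kosher-for-Passover — out
J: has cornstarch, so not corn-free — reject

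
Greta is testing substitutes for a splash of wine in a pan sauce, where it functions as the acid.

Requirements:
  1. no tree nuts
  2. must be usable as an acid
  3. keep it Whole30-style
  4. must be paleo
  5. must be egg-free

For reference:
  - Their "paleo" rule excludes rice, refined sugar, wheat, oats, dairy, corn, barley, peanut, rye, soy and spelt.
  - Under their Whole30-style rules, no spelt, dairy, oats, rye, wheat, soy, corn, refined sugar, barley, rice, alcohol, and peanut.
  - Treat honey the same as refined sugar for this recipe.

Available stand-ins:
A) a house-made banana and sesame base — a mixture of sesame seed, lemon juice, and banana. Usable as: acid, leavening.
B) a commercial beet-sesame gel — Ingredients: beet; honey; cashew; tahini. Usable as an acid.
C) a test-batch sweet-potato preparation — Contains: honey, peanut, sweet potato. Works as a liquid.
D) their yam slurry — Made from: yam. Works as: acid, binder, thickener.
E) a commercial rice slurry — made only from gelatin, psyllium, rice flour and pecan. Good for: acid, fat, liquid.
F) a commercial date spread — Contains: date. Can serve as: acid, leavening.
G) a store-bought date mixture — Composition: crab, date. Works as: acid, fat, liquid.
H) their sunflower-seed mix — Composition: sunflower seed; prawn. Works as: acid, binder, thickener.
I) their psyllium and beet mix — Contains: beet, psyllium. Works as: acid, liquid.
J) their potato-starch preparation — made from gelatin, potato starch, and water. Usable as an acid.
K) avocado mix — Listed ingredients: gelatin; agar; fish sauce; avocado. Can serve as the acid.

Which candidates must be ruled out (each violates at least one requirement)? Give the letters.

B, C, E

A: only sesame seed, lemon juice and banana; none excluded — keep
B: has honey, so not paleo; has honey, so not Whole30-style (and 1 more) — no
C: not usable as an acid; has honey, so not paleo (and 1 more) — reject
D: only yam; none excluded — keep
E: has rice flour, so not paleo; has rice flour, so not Whole30-style (and 1 more) — reject
F: only date; none excluded — valid
G: only crab and date; none excluded — OK
H: Whole30-style, no tree nuts — OK
I: nothing on the exclusion list — OK
J: only gelatin, water, and potato starch; none excluded — valid
K: fish sauce and gelatin etc. — none of it excluded — OK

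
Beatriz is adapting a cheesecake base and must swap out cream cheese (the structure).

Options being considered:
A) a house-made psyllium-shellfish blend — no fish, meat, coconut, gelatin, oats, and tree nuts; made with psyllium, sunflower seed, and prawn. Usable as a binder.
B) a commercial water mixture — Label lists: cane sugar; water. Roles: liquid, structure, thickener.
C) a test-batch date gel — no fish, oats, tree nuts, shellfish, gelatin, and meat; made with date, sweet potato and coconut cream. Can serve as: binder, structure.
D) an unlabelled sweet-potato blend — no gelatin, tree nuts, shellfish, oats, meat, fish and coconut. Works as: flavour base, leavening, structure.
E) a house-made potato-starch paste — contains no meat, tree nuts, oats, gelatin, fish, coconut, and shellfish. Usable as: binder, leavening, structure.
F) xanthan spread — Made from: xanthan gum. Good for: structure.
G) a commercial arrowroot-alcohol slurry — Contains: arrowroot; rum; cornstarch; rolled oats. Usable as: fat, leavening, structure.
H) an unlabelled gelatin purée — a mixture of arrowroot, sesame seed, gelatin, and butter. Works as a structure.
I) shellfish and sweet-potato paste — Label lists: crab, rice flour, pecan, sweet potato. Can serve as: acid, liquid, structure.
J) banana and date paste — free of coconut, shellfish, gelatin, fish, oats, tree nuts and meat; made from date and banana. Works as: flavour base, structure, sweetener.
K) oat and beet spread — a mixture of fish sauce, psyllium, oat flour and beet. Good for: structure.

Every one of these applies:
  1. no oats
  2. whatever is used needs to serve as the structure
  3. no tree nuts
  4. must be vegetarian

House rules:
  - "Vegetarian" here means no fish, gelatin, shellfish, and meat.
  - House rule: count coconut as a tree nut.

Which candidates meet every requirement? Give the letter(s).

B, D, E, F, J

A: not usable as a structure; has prawn, so not vegetarian — no
B: tree-nut-free, vegetarian — valid
C: has coconut cream, so not tree-nut-free — no
D: tree-nut-free, vegetarian — OK
E: works as a structure, vegetarian, tree-nut-free — valid
F: no oats, vegetarian — valid
G: has rolled oats, so not oat-free — no
H: has gelatin, so not vegetarian — out
I: has crab, so not vegetarian; has pecan, so not tree-nut-free — no
J: no oats, tree-nut-free — OK
K: has fish sauce, so not vegetarian; has oat flour, so not oat-free — reject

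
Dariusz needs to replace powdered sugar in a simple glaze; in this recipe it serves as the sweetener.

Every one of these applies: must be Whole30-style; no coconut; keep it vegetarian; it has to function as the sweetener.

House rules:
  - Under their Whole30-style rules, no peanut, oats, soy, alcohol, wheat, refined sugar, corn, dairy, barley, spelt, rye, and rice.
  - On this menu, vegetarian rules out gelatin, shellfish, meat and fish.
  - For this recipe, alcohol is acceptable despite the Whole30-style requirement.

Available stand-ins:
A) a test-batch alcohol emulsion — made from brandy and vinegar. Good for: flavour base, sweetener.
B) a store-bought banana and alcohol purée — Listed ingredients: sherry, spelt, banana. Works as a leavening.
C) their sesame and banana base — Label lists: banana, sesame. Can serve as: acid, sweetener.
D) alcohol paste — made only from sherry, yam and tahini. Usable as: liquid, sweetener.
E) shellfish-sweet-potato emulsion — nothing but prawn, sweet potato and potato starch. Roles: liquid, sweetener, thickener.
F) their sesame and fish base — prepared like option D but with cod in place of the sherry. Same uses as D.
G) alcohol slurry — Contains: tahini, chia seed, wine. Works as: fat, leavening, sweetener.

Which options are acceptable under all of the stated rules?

A, C, D, G

A: alcohol is permitted under the Whole30-style carve-out; nothing else excluded — keep
B: not usable as a sweetener; has spelt, so not Whole30-style — no
C: only sesame and banana; none excluded — keep
D: alcohol is permitted under the Whole30-style carve-out; nothing else excluded — valid
E: has prawn, so not vegetarian — no
F: has cod, so not vegetarian — out
G: alcohol is permitted under the Whole30-style carve-out; nothing else excluded — valid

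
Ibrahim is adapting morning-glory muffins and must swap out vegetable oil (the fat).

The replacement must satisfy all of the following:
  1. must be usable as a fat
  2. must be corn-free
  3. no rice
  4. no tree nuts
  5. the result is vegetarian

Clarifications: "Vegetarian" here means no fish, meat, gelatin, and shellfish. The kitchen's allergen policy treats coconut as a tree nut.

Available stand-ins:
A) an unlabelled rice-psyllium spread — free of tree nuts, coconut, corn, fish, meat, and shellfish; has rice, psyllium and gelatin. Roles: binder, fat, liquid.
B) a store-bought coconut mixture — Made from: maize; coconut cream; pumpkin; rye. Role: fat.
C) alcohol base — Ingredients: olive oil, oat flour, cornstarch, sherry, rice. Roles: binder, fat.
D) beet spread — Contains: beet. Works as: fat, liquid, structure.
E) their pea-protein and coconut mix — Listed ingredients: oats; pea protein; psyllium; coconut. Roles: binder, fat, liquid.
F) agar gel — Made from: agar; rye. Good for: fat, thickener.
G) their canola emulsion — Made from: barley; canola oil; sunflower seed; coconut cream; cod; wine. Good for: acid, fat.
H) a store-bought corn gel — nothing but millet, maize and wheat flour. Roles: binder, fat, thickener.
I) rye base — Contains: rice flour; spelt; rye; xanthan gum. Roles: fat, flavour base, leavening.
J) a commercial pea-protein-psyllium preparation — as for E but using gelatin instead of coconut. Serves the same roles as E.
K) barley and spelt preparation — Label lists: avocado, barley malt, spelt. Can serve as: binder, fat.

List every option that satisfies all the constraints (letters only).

D, F, K

A: has gelatin, so not vegetarian; has rice, so not rice-free — reject
B: has maize, so not corn-free; has coconut cream, so not tree-nut-free — no
C: has cornstarch, so not corn-free; has rice, so not rice-free — no
D: no corn, vegetarian — keep
E: has coconut, so not tree-nut-free — reject
F: vegetarian, no corn — keep
G: has cod, so not vegetarian; has coconut cream, so not tree-nut-free — out
H: has maize, so not corn-free — out
I: has rice flour, so not rice-free — out
J: has gelatin, so not vegetarian — reject
K: only barley malt, spelt and avocado; none excluded — valid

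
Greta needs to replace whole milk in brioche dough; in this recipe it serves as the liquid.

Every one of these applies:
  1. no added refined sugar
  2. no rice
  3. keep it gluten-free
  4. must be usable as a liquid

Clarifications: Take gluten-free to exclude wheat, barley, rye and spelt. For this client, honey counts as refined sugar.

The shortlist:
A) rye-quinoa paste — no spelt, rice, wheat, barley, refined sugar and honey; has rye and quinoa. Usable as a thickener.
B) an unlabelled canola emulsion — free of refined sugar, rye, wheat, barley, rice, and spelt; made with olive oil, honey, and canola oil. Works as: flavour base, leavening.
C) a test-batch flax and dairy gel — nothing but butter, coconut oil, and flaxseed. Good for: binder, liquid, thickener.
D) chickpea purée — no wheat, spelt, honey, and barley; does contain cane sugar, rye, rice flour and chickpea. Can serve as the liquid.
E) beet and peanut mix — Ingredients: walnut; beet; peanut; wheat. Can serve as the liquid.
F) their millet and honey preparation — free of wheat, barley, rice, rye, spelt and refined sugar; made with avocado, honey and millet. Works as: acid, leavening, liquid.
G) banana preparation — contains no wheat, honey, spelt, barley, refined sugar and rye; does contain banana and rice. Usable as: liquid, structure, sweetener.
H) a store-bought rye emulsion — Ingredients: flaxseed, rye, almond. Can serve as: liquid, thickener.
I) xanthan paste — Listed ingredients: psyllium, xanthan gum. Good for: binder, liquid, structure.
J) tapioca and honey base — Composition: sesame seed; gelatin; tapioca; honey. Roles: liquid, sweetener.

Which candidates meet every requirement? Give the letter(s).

C, I

A: not usable as a liquid; has rye, so not gluten-free — no
B: not usable as a liquid; has honey, so not no-added-sugar — no
C: nothing on the exclusion list — valid
D: has rye, so not gluten-free; has cane sugar, so not no-added-sugar (and 1 more) — out
E: has wheat, so not gluten-free — reject
F: has honey, so not no-added-sugar — no
G: has rice, so not rice-free — reject
H: has rye, so not gluten-free — reject
I: only psyllium and xanthan gum; none excluded — valid
J: has honey, so not no-added-sugar — out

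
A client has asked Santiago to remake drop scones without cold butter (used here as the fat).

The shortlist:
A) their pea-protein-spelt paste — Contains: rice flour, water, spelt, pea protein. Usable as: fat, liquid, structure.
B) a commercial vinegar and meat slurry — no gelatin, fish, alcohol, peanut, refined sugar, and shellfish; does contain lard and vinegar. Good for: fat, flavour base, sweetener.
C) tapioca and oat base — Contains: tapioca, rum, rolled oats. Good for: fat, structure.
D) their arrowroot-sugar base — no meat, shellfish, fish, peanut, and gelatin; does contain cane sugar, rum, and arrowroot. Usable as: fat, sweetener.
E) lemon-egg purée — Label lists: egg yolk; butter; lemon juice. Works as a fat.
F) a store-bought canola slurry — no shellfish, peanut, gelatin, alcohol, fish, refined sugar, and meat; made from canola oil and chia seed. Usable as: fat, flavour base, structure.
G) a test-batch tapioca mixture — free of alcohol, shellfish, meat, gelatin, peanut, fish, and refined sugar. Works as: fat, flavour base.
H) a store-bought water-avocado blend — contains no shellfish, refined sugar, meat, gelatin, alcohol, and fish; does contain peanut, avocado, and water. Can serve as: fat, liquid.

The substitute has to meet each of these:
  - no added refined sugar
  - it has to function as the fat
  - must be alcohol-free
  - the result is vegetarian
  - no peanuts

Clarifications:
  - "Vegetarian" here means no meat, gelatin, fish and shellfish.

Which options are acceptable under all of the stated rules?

A, E, F, G

A: no peanut, no alcohol — valid
B: has lard, so not vegetarian — no
C: has rum, so not alcohol-free — out
D: has rum, so not alcohol-free; has cane sugar, so not no-added-sugar — no
E: only butter, egg yolk and lemon juice; none excluded — keep
F: no alcohol, no refined sugar — OK
G: no peanut, vegetarian — valid
H: has peanut, so not peanut-free — out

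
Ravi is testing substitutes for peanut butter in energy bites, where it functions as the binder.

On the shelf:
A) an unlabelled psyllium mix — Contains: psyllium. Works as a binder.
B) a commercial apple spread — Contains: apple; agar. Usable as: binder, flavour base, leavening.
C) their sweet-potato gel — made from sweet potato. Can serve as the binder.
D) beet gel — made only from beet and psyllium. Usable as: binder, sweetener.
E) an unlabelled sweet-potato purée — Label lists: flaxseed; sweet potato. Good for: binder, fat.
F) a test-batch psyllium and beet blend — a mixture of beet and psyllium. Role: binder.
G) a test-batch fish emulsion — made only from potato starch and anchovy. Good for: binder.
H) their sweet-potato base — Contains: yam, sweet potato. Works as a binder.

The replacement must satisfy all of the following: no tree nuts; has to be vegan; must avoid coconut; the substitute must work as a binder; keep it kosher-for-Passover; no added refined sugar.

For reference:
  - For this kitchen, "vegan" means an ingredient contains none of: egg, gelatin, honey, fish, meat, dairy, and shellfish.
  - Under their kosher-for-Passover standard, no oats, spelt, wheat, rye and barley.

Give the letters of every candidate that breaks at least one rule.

A: nothing on the exclusion list — valid
B: vegan, kosher-for-Passover — valid
C: only sweet potato; none excluded — keep
D: vegan, no coconut — OK
E: kosher-for-Passover, no coconut — OK
F: works as a binder, kosher-for-Passover, no tree nuts — OK
G: has anchovy, so not vegan — out
H: only yam and sweet potato; none excluded — keep

G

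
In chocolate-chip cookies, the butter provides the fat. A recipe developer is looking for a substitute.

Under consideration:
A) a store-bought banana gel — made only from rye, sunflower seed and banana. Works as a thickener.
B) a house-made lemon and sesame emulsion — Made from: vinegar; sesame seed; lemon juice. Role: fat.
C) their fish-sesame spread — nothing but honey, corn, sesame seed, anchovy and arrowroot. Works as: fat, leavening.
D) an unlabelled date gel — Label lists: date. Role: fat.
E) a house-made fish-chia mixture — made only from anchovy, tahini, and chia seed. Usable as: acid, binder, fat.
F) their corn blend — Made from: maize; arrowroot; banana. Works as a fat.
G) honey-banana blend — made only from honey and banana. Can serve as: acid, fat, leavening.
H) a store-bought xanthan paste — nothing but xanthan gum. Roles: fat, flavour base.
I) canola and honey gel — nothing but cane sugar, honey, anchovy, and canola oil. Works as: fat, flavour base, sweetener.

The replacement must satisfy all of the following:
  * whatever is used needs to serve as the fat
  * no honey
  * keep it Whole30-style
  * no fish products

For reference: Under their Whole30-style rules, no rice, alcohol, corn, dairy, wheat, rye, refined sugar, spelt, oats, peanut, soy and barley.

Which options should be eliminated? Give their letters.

A: not usable as a fat; has rye, so not Whole30-style — out
B: works as a fat, Whole30-style, no honey — valid
C: has corn, so not Whole30-style; has honey, so not honey-free (and 1 more) — out
D: only date; none excluded — OK
E: has anchovy, so not fish-free — no
F: has maize, so not Whole30-style — reject
G: has honey, so not honey-free — no
H: works as a fat, Whole30-style, no fish — keep
I: has cane sugar, so not Whole30-style; has honey, so not honey-free (and 1 more) — reject

A, C, E, F, G, I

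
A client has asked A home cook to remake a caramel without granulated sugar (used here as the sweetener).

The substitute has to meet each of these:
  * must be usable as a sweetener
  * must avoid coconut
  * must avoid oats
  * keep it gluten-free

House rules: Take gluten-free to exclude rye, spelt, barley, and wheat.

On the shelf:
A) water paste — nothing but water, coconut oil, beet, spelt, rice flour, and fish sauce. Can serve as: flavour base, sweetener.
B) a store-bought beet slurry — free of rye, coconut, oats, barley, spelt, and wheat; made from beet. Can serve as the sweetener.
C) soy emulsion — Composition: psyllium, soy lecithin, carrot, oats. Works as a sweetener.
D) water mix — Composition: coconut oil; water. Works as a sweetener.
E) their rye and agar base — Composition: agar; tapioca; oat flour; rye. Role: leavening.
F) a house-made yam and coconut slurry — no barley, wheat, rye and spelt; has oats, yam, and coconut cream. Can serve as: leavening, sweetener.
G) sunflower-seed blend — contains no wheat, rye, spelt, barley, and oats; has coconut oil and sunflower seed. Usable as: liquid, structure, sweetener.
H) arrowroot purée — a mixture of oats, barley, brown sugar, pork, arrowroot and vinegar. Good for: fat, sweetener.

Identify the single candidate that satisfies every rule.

A: has spelt, so not gluten-free; has coconut oil, so not coconut-free — no
B: every rule checks out — keep
C: has oats, so not oat-free — out
D: has coconut oil, so not coconut-free — reject
E: not usable as a sweetener; has rye, so not gluten-free (and 1 more) — no
F: has oats, so not oat-free; has coconut cream, so not coconut-free — out
G: has coconut oil, so not coconut-free — out
H: has barley, so not gluten-free; has oats, so not oat-free — reject

B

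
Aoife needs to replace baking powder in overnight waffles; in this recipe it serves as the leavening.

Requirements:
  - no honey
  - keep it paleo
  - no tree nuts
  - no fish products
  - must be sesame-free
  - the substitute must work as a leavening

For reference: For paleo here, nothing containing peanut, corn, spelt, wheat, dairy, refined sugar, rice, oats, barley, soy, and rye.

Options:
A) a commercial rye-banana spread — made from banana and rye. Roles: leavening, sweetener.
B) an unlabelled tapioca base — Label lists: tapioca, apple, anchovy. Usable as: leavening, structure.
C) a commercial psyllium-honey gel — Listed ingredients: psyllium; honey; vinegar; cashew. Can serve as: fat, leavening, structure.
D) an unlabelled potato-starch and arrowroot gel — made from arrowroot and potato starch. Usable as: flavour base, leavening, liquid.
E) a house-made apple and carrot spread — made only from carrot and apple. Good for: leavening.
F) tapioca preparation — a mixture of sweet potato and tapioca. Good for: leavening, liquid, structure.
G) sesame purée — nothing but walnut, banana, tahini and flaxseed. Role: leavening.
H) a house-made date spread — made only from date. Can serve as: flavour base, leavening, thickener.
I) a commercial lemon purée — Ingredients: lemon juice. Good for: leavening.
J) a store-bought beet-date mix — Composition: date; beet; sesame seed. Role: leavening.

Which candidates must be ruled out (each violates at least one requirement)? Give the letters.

A: has rye, so not paleo — no
B: has anchovy, so not fish-free — out
C: has honey, so not honey-free; has cashew, so not tree-nut-free — reject
D: only potato starch and arrowroot; none excluded — keep
E: only apple and carrot; none excluded — valid
F: all constraints satisfied — OK
G: has walnut, so not tree-nut-free; has tahini, so not sesame-free — no
H: works as a leavening, no tree nuts, no sesame — valid
I: nothing on the exclusion list — keep
J: has sesame seed, so not sesame-free — reject

A, B, C, G, J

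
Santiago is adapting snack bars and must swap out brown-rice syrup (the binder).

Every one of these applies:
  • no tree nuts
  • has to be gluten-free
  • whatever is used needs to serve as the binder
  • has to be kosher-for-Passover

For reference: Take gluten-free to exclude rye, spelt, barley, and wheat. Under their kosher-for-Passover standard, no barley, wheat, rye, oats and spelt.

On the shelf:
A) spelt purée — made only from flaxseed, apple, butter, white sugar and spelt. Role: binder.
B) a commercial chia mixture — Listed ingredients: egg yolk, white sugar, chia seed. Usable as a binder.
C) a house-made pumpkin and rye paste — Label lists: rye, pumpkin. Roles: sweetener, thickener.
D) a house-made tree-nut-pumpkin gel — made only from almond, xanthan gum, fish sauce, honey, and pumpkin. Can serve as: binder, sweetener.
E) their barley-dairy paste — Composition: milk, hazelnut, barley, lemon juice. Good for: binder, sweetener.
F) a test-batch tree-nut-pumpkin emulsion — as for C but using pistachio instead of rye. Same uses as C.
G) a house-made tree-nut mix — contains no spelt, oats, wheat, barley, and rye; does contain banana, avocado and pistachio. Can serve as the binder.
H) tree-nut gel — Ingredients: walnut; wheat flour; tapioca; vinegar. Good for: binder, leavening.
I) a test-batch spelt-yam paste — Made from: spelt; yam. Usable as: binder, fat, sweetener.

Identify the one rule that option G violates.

usable as a binder: satisfied
gluten-free: satisfied
kosher-for-Passover: satisfied
tree-nut-free: has pistachio — fails

tree-nut-free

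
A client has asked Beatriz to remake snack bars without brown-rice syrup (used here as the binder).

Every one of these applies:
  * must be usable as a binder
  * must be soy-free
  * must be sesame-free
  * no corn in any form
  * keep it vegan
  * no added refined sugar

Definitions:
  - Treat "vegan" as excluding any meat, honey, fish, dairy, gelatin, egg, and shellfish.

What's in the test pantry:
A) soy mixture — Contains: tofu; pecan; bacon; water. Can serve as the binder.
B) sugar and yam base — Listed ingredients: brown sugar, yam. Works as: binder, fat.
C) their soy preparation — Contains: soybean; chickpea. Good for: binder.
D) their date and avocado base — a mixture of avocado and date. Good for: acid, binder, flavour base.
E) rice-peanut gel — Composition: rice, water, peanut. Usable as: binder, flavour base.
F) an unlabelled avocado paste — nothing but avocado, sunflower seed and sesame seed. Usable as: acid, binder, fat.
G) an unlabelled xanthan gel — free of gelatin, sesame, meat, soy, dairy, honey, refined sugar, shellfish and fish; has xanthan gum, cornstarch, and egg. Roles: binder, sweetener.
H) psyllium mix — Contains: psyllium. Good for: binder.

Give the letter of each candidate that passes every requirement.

D, E, H

A: has bacon, so not vegan; has tofu, so not soy-free — out
B: has brown sugar, so not no-added-sugar — out
C: has soybean, so not soy-free — out
D: only avocado and date; none excluded — valid
E: works as a binder, vegan, no refined sugar — OK
F: has sesame seed, so not sesame-free — out
G: has egg, so not vegan; has cornstarch, so not corn-free — no
H: vegan, no corn — OK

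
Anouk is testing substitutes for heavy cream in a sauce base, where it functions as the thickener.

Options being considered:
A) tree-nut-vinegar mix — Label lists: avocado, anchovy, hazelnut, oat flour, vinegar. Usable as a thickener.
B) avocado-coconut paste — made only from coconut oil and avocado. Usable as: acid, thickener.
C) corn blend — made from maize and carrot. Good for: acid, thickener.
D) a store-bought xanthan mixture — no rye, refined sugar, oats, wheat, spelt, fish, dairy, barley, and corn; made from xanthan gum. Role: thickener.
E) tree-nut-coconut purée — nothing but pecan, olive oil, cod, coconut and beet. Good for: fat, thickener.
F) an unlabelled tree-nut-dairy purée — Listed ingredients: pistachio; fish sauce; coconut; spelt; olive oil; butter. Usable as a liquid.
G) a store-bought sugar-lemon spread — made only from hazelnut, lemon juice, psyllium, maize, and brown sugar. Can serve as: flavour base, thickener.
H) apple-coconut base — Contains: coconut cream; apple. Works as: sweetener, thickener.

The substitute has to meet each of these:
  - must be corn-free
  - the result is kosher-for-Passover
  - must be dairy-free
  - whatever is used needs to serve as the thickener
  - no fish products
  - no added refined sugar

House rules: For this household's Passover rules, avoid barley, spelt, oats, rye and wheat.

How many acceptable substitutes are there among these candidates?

A: has oat flour, so not kosher-for-Passover; has anchovy, so not fish-free — no
B: no refined sugar, no fish — keep
C: has maize, so not corn-free — no
D: works as a thickener, no refined sugar, no dairy — OK
E: has cod, so not fish-free — reject
F: not usable as a thickener; has spelt, so not kosher-for-Passover (and 2 more) — out
G: has maize, so not corn-free; has brown sugar, so not no-added-sugar — no
H: only coconut cream and apple; none excluded — keep

3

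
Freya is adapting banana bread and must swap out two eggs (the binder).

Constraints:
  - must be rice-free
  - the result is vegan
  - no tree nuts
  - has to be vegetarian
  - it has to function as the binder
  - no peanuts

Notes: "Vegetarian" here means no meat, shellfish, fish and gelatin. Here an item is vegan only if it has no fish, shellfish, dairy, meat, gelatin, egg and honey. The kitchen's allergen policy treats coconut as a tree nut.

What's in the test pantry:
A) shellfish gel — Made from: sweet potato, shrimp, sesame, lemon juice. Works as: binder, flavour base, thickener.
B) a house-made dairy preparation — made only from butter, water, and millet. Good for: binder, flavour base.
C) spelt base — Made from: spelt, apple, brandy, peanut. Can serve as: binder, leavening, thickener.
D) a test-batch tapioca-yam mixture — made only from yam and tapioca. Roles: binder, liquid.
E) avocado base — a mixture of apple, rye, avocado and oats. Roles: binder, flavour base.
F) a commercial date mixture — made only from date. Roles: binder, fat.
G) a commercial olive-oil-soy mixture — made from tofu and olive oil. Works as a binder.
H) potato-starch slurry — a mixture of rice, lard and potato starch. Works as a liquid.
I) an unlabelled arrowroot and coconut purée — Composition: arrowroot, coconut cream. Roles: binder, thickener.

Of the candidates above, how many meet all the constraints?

4

A: has shrimp, so not vegetarian; has shrimp, so not vegan — reject
B: has butter, so not vegan — reject
C: has peanut, so not peanut-free — no
D: works as a binder, no peanut, vegetarian — valid
E: oats and rye etc. — none of it excluded — valid
F: works as a binder, vegetarian, no peanut — OK
G: tree-nut-free, vegan — keep
H: not usable as a binder; has lard, so not vegetarian (and 2 more) — out
I: has coconut cream, so not tree-nut-free — no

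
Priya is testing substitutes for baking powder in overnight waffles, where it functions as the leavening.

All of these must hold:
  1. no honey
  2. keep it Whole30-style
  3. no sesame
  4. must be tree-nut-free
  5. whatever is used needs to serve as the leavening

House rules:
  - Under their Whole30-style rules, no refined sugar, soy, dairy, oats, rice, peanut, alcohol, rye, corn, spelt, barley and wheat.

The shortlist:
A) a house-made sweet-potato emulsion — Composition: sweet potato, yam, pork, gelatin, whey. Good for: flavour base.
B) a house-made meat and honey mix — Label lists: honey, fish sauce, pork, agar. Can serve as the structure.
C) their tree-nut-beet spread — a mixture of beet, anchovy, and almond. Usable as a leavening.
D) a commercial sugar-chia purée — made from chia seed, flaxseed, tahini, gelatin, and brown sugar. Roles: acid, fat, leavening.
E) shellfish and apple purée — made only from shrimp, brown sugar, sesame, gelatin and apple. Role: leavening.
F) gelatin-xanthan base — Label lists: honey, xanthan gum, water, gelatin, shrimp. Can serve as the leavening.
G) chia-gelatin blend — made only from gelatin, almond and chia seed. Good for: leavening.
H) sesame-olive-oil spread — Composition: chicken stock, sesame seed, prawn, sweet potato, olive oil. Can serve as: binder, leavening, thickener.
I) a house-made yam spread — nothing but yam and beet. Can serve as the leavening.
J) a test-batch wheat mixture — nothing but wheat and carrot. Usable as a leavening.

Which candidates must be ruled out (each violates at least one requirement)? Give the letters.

A, B, C, D, E, F, G, H, J

A: not usable as a leavening; has whey, so not Whole30-style — reject
B: not usable as a leavening; has honey, so not honey-free — out
C: has almond, so not tree-nut-free — no
D: has brown sugar, so not Whole30-style; has tahini, so not sesame-free — out
E: has brown sugar, so not Whole30-style; has sesame, so not sesame-free — no
F: has honey, so not honey-free — no
G: has almond, so not tree-nut-free — out
H: has sesame seed, so not sesame-free — reject
I: no tree nuts, Whole30-style — keep
J: has wheat, so not Whole30-style — out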